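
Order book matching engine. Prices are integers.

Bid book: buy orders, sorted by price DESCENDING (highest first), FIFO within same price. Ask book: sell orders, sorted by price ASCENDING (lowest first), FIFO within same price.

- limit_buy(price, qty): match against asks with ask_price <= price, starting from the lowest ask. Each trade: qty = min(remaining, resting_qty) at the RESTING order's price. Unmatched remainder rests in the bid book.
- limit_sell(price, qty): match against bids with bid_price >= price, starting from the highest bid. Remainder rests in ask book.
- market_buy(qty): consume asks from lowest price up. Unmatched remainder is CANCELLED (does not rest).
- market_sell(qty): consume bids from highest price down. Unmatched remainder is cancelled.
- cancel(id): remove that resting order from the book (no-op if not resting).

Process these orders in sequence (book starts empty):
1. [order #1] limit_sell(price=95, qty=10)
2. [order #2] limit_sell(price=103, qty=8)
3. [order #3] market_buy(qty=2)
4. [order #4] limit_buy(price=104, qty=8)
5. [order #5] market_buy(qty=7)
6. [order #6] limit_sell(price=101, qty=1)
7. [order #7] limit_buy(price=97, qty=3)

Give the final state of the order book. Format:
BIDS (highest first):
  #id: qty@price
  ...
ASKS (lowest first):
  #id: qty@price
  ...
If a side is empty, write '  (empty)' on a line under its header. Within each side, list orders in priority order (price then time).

After op 1 [order #1] limit_sell(price=95, qty=10): fills=none; bids=[-] asks=[#1:10@95]
After op 2 [order #2] limit_sell(price=103, qty=8): fills=none; bids=[-] asks=[#1:10@95 #2:8@103]
After op 3 [order #3] market_buy(qty=2): fills=#3x#1:2@95; bids=[-] asks=[#1:8@95 #2:8@103]
After op 4 [order #4] limit_buy(price=104, qty=8): fills=#4x#1:8@95; bids=[-] asks=[#2:8@103]
After op 5 [order #5] market_buy(qty=7): fills=#5x#2:7@103; bids=[-] asks=[#2:1@103]
After op 6 [order #6] limit_sell(price=101, qty=1): fills=none; bids=[-] asks=[#6:1@101 #2:1@103]
After op 7 [order #7] limit_buy(price=97, qty=3): fills=none; bids=[#7:3@97] asks=[#6:1@101 #2:1@103]

Answer: BIDS (highest first):
  #7: 3@97
ASKS (lowest first):
  #6: 1@101
  #2: 1@103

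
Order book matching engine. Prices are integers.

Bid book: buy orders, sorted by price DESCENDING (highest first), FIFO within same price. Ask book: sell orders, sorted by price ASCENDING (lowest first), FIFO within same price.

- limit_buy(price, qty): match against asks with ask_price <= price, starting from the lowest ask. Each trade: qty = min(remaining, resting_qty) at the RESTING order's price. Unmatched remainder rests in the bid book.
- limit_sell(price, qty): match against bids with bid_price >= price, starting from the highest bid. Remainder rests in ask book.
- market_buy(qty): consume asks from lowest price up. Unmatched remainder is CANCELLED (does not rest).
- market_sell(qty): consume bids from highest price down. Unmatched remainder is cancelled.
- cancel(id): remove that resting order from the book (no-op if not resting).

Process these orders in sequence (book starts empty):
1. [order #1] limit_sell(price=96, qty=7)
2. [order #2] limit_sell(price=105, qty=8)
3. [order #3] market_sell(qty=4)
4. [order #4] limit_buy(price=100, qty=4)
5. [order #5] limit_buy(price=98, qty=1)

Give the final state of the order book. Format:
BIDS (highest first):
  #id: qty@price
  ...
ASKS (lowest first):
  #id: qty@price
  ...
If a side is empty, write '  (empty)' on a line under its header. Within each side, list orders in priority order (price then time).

After op 1 [order #1] limit_sell(price=96, qty=7): fills=none; bids=[-] asks=[#1:7@96]
After op 2 [order #2] limit_sell(price=105, qty=8): fills=none; bids=[-] asks=[#1:7@96 #2:8@105]
After op 3 [order #3] market_sell(qty=4): fills=none; bids=[-] asks=[#1:7@96 #2:8@105]
After op 4 [order #4] limit_buy(price=100, qty=4): fills=#4x#1:4@96; bids=[-] asks=[#1:3@96 #2:8@105]
After op 5 [order #5] limit_buy(price=98, qty=1): fills=#5x#1:1@96; bids=[-] asks=[#1:2@96 #2:8@105]

Answer: BIDS (highest first):
  (empty)
ASKS (lowest first):
  #1: 2@96
  #2: 8@105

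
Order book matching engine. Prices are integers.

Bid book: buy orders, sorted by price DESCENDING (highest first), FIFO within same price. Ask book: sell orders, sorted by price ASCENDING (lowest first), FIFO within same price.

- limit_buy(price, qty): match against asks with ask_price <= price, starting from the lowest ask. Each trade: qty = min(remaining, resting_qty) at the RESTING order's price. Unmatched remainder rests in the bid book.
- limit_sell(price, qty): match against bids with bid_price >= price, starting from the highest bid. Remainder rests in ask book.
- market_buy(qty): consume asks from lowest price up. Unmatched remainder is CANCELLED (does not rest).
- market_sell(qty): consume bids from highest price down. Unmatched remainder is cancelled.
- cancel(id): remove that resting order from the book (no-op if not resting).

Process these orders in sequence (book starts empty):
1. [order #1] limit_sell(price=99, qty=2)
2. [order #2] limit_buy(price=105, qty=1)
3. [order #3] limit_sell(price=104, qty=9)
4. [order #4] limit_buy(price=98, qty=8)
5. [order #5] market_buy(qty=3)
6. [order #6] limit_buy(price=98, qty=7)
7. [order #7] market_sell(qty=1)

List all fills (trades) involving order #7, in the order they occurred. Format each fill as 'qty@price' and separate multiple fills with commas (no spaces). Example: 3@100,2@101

After op 1 [order #1] limit_sell(price=99, qty=2): fills=none; bids=[-] asks=[#1:2@99]
After op 2 [order #2] limit_buy(price=105, qty=1): fills=#2x#1:1@99; bids=[-] asks=[#1:1@99]
After op 3 [order #3] limit_sell(price=104, qty=9): fills=none; bids=[-] asks=[#1:1@99 #3:9@104]
After op 4 [order #4] limit_buy(price=98, qty=8): fills=none; bids=[#4:8@98] asks=[#1:1@99 #3:9@104]
After op 5 [order #5] market_buy(qty=3): fills=#5x#1:1@99 #5x#3:2@104; bids=[#4:8@98] asks=[#3:7@104]
After op 6 [order #6] limit_buy(price=98, qty=7): fills=none; bids=[#4:8@98 #6:7@98] asks=[#3:7@104]
After op 7 [order #7] market_sell(qty=1): fills=#4x#7:1@98; bids=[#4:7@98 #6:7@98] asks=[#3:7@104]

Answer: 1@98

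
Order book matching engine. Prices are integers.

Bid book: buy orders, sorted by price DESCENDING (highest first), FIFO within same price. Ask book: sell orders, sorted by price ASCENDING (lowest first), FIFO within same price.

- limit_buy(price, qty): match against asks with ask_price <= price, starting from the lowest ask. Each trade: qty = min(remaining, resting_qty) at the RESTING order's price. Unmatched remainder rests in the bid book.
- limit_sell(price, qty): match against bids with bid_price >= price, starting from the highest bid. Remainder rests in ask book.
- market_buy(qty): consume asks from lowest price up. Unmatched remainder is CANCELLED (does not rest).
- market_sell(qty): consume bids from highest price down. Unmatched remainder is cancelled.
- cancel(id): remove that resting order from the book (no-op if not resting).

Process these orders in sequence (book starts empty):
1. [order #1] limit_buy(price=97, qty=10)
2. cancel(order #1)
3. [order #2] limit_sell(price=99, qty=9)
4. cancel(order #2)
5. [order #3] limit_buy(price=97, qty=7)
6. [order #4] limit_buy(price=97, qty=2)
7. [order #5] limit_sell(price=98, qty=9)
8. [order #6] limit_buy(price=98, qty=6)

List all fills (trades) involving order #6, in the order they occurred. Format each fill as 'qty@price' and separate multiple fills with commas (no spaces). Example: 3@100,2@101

Answer: 6@98

Derivation:
After op 1 [order #1] limit_buy(price=97, qty=10): fills=none; bids=[#1:10@97] asks=[-]
After op 2 cancel(order #1): fills=none; bids=[-] asks=[-]
After op 3 [order #2] limit_sell(price=99, qty=9): fills=none; bids=[-] asks=[#2:9@99]
After op 4 cancel(order #2): fills=none; bids=[-] asks=[-]
After op 5 [order #3] limit_buy(price=97, qty=7): fills=none; bids=[#3:7@97] asks=[-]
After op 6 [order #4] limit_buy(price=97, qty=2): fills=none; bids=[#3:7@97 #4:2@97] asks=[-]
After op 7 [order #5] limit_sell(price=98, qty=9): fills=none; bids=[#3:7@97 #4:2@97] asks=[#5:9@98]
After op 8 [order #6] limit_buy(price=98, qty=6): fills=#6x#5:6@98; bids=[#3:7@97 #4:2@97] asks=[#5:3@98]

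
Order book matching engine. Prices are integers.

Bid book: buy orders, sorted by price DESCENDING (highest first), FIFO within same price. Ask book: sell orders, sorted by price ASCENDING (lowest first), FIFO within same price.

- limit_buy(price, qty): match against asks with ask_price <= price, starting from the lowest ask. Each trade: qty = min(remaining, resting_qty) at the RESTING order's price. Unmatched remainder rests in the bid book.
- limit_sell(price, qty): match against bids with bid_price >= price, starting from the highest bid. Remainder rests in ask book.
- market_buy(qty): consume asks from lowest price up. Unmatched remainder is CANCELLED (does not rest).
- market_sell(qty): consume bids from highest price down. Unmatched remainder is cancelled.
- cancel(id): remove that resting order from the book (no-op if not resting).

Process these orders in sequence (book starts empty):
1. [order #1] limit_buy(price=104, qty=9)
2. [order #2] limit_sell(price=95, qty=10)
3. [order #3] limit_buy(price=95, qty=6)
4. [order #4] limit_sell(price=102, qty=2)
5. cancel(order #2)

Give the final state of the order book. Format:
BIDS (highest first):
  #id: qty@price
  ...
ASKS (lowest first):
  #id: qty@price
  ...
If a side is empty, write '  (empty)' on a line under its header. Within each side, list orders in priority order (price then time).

After op 1 [order #1] limit_buy(price=104, qty=9): fills=none; bids=[#1:9@104] asks=[-]
After op 2 [order #2] limit_sell(price=95, qty=10): fills=#1x#2:9@104; bids=[-] asks=[#2:1@95]
After op 3 [order #3] limit_buy(price=95, qty=6): fills=#3x#2:1@95; bids=[#3:5@95] asks=[-]
After op 4 [order #4] limit_sell(price=102, qty=2): fills=none; bids=[#3:5@95] asks=[#4:2@102]
After op 5 cancel(order #2): fills=none; bids=[#3:5@95] asks=[#4:2@102]

Answer: BIDS (highest first):
  #3: 5@95
ASKS (lowest first):
  #4: 2@102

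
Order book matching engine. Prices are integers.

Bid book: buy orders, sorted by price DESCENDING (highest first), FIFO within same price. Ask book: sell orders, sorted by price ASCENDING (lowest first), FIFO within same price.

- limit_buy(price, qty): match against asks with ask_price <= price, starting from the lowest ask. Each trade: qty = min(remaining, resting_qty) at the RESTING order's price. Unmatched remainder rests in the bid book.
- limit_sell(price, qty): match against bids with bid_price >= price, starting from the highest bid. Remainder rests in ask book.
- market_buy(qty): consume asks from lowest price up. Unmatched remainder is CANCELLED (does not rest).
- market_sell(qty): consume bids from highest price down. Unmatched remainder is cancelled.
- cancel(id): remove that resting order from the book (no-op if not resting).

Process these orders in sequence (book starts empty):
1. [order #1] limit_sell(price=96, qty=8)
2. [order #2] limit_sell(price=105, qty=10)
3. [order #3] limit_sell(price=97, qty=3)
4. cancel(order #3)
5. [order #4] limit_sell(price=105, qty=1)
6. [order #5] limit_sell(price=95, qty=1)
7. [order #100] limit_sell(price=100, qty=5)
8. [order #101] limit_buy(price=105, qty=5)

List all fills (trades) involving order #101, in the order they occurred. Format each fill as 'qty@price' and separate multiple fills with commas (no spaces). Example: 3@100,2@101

Answer: 1@95,4@96

Derivation:
After op 1 [order #1] limit_sell(price=96, qty=8): fills=none; bids=[-] asks=[#1:8@96]
After op 2 [order #2] limit_sell(price=105, qty=10): fills=none; bids=[-] asks=[#1:8@96 #2:10@105]
After op 3 [order #3] limit_sell(price=97, qty=3): fills=none; bids=[-] asks=[#1:8@96 #3:3@97 #2:10@105]
After op 4 cancel(order #3): fills=none; bids=[-] asks=[#1:8@96 #2:10@105]
After op 5 [order #4] limit_sell(price=105, qty=1): fills=none; bids=[-] asks=[#1:8@96 #2:10@105 #4:1@105]
After op 6 [order #5] limit_sell(price=95, qty=1): fills=none; bids=[-] asks=[#5:1@95 #1:8@96 #2:10@105 #4:1@105]
After op 7 [order #100] limit_sell(price=100, qty=5): fills=none; bids=[-] asks=[#5:1@95 #1:8@96 #100:5@100 #2:10@105 #4:1@105]
After op 8 [order #101] limit_buy(price=105, qty=5): fills=#101x#5:1@95 #101x#1:4@96; bids=[-] asks=[#1:4@96 #100:5@100 #2:10@105 #4:1@105]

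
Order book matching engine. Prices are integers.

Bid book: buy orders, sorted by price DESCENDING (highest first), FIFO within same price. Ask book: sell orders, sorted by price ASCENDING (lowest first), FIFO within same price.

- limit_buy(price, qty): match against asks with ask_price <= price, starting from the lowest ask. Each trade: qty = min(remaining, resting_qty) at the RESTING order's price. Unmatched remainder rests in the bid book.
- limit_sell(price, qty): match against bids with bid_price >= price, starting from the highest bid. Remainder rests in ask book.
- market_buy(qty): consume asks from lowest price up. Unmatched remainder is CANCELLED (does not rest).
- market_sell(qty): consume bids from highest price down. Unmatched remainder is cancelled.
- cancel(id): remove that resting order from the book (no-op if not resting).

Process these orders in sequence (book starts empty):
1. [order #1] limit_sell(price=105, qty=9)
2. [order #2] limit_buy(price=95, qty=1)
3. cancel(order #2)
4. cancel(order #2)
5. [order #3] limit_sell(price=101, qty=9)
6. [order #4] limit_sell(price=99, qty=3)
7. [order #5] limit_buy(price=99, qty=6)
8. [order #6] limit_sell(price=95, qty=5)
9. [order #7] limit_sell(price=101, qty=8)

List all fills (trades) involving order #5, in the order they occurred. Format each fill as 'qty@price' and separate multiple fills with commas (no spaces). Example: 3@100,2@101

Answer: 3@99,3@99

Derivation:
After op 1 [order #1] limit_sell(price=105, qty=9): fills=none; bids=[-] asks=[#1:9@105]
After op 2 [order #2] limit_buy(price=95, qty=1): fills=none; bids=[#2:1@95] asks=[#1:9@105]
After op 3 cancel(order #2): fills=none; bids=[-] asks=[#1:9@105]
After op 4 cancel(order #2): fills=none; bids=[-] asks=[#1:9@105]
After op 5 [order #3] limit_sell(price=101, qty=9): fills=none; bids=[-] asks=[#3:9@101 #1:9@105]
After op 6 [order #4] limit_sell(price=99, qty=3): fills=none; bids=[-] asks=[#4:3@99 #3:9@101 #1:9@105]
After op 7 [order #5] limit_buy(price=99, qty=6): fills=#5x#4:3@99; bids=[#5:3@99] asks=[#3:9@101 #1:9@105]
After op 8 [order #6] limit_sell(price=95, qty=5): fills=#5x#6:3@99; bids=[-] asks=[#6:2@95 #3:9@101 #1:9@105]
After op 9 [order #7] limit_sell(price=101, qty=8): fills=none; bids=[-] asks=[#6:2@95 #3:9@101 #7:8@101 #1:9@105]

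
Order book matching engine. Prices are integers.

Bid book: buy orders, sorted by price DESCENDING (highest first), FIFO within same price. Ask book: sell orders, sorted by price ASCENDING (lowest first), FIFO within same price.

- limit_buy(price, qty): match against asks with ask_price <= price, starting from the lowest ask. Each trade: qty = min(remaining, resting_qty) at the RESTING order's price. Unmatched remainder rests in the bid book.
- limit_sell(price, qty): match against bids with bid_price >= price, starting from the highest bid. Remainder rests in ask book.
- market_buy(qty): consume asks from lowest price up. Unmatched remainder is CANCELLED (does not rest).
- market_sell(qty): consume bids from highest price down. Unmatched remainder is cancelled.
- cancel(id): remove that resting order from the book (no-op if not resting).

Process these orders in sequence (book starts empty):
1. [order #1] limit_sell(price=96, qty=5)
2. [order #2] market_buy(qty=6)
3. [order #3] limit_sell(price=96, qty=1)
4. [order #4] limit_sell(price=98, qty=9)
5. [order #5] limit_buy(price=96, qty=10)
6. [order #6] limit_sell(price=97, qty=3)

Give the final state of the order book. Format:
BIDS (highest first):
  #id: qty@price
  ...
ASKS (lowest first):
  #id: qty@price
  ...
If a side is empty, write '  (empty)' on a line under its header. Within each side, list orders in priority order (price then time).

After op 1 [order #1] limit_sell(price=96, qty=5): fills=none; bids=[-] asks=[#1:5@96]
After op 2 [order #2] market_buy(qty=6): fills=#2x#1:5@96; bids=[-] asks=[-]
After op 3 [order #3] limit_sell(price=96, qty=1): fills=none; bids=[-] asks=[#3:1@96]
After op 4 [order #4] limit_sell(price=98, qty=9): fills=none; bids=[-] asks=[#3:1@96 #4:9@98]
After op 5 [order #5] limit_buy(price=96, qty=10): fills=#5x#3:1@96; bids=[#5:9@96] asks=[#4:9@98]
After op 6 [order #6] limit_sell(price=97, qty=3): fills=none; bids=[#5:9@96] asks=[#6:3@97 #4:9@98]

Answer: BIDS (highest first):
  #5: 9@96
ASKS (lowest first):
  #6: 3@97
  #4: 9@98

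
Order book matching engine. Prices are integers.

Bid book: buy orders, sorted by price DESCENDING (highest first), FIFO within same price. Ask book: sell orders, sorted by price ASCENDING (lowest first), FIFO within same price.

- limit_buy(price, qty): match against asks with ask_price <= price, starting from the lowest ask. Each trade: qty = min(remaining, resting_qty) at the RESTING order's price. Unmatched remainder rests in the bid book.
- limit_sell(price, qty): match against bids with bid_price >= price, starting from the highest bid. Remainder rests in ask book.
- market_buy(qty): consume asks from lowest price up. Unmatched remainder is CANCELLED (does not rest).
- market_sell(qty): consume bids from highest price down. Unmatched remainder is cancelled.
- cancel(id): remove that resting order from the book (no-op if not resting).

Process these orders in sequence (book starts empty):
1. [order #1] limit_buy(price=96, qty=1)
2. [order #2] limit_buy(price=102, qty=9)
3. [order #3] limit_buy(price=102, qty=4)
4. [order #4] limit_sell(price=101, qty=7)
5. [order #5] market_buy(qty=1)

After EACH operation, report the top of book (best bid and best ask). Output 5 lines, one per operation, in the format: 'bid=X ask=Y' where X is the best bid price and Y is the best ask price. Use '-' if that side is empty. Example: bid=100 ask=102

After op 1 [order #1] limit_buy(price=96, qty=1): fills=none; bids=[#1:1@96] asks=[-]
After op 2 [order #2] limit_buy(price=102, qty=9): fills=none; bids=[#2:9@102 #1:1@96] asks=[-]
After op 3 [order #3] limit_buy(price=102, qty=4): fills=none; bids=[#2:9@102 #3:4@102 #1:1@96] asks=[-]
After op 4 [order #4] limit_sell(price=101, qty=7): fills=#2x#4:7@102; bids=[#2:2@102 #3:4@102 #1:1@96] asks=[-]
After op 5 [order #5] market_buy(qty=1): fills=none; bids=[#2:2@102 #3:4@102 #1:1@96] asks=[-]

Answer: bid=96 ask=-
bid=102 ask=-
bid=102 ask=-
bid=102 ask=-
bid=102 ask=-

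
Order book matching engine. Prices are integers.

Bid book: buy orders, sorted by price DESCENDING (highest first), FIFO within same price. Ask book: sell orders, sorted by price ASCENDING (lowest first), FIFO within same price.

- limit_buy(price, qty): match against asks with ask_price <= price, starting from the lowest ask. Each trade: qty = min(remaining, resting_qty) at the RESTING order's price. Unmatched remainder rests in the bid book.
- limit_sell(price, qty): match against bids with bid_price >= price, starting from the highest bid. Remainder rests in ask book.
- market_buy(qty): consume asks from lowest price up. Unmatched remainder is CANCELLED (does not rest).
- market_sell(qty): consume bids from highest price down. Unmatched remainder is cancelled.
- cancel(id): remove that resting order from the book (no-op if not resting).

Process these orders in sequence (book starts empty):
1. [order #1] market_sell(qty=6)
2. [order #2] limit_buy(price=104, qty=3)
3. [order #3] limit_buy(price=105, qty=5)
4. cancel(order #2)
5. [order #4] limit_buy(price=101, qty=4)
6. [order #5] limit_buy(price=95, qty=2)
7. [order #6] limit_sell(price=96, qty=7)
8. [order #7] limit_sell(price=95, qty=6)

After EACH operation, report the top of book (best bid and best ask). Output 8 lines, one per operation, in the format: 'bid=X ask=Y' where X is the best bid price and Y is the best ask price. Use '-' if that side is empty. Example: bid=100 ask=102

After op 1 [order #1] market_sell(qty=6): fills=none; bids=[-] asks=[-]
After op 2 [order #2] limit_buy(price=104, qty=3): fills=none; bids=[#2:3@104] asks=[-]
After op 3 [order #3] limit_buy(price=105, qty=5): fills=none; bids=[#3:5@105 #2:3@104] asks=[-]
After op 4 cancel(order #2): fills=none; bids=[#3:5@105] asks=[-]
After op 5 [order #4] limit_buy(price=101, qty=4): fills=none; bids=[#3:5@105 #4:4@101] asks=[-]
After op 6 [order #5] limit_buy(price=95, qty=2): fills=none; bids=[#3:5@105 #4:4@101 #5:2@95] asks=[-]
After op 7 [order #6] limit_sell(price=96, qty=7): fills=#3x#6:5@105 #4x#6:2@101; bids=[#4:2@101 #5:2@95] asks=[-]
After op 8 [order #7] limit_sell(price=95, qty=6): fills=#4x#7:2@101 #5x#7:2@95; bids=[-] asks=[#7:2@95]

Answer: bid=- ask=-
bid=104 ask=-
bid=105 ask=-
bid=105 ask=-
bid=105 ask=-
bid=105 ask=-
bid=101 ask=-
bid=- ask=95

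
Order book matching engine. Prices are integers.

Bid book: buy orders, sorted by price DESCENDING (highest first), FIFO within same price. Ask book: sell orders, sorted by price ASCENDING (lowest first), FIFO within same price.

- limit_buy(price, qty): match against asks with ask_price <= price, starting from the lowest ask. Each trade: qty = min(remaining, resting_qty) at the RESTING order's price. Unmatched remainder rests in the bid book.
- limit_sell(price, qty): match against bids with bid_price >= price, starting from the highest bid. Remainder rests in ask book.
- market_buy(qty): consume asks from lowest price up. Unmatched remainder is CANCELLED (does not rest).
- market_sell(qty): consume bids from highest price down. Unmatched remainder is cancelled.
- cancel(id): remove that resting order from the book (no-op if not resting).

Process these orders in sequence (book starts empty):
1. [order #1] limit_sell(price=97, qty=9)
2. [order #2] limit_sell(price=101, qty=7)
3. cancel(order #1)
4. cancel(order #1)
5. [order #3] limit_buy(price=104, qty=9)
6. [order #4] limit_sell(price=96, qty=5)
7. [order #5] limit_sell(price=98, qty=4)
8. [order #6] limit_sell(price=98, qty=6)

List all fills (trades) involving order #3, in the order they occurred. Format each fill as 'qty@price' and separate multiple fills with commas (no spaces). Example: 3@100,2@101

After op 1 [order #1] limit_sell(price=97, qty=9): fills=none; bids=[-] asks=[#1:9@97]
After op 2 [order #2] limit_sell(price=101, qty=7): fills=none; bids=[-] asks=[#1:9@97 #2:7@101]
After op 3 cancel(order #1): fills=none; bids=[-] asks=[#2:7@101]
After op 4 cancel(order #1): fills=none; bids=[-] asks=[#2:7@101]
After op 5 [order #3] limit_buy(price=104, qty=9): fills=#3x#2:7@101; bids=[#3:2@104] asks=[-]
After op 6 [order #4] limit_sell(price=96, qty=5): fills=#3x#4:2@104; bids=[-] asks=[#4:3@96]
After op 7 [order #5] limit_sell(price=98, qty=4): fills=none; bids=[-] asks=[#4:3@96 #5:4@98]
After op 8 [order #6] limit_sell(price=98, qty=6): fills=none; bids=[-] asks=[#4:3@96 #5:4@98 #6:6@98]

Answer: 7@101,2@104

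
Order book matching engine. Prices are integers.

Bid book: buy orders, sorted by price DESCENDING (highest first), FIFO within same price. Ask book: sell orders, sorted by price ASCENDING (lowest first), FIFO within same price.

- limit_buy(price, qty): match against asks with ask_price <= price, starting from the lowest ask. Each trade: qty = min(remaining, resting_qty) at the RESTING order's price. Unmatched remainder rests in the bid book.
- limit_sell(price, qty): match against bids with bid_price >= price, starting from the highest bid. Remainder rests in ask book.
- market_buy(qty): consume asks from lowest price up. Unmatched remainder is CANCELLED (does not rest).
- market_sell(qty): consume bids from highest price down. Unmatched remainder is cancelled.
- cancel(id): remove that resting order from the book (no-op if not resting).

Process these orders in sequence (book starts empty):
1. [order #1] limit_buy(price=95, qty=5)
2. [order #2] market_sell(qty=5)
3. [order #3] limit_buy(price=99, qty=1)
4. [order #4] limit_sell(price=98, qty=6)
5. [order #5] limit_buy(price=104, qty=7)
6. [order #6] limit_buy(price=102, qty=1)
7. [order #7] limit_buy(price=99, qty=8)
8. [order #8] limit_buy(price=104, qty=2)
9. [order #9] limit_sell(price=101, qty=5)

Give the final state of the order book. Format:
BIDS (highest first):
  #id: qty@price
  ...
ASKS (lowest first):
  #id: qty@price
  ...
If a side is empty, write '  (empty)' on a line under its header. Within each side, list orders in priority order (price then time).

After op 1 [order #1] limit_buy(price=95, qty=5): fills=none; bids=[#1:5@95] asks=[-]
After op 2 [order #2] market_sell(qty=5): fills=#1x#2:5@95; bids=[-] asks=[-]
After op 3 [order #3] limit_buy(price=99, qty=1): fills=none; bids=[#3:1@99] asks=[-]
After op 4 [order #4] limit_sell(price=98, qty=6): fills=#3x#4:1@99; bids=[-] asks=[#4:5@98]
After op 5 [order #5] limit_buy(price=104, qty=7): fills=#5x#4:5@98; bids=[#5:2@104] asks=[-]
After op 6 [order #6] limit_buy(price=102, qty=1): fills=none; bids=[#5:2@104 #6:1@102] asks=[-]
After op 7 [order #7] limit_buy(price=99, qty=8): fills=none; bids=[#5:2@104 #6:1@102 #7:8@99] asks=[-]
After op 8 [order #8] limit_buy(price=104, qty=2): fills=none; bids=[#5:2@104 #8:2@104 #6:1@102 #7:8@99] asks=[-]
After op 9 [order #9] limit_sell(price=101, qty=5): fills=#5x#9:2@104 #8x#9:2@104 #6x#9:1@102; bids=[#7:8@99] asks=[-]

Answer: BIDS (highest first):
  #7: 8@99
ASKS (lowest first):
  (empty)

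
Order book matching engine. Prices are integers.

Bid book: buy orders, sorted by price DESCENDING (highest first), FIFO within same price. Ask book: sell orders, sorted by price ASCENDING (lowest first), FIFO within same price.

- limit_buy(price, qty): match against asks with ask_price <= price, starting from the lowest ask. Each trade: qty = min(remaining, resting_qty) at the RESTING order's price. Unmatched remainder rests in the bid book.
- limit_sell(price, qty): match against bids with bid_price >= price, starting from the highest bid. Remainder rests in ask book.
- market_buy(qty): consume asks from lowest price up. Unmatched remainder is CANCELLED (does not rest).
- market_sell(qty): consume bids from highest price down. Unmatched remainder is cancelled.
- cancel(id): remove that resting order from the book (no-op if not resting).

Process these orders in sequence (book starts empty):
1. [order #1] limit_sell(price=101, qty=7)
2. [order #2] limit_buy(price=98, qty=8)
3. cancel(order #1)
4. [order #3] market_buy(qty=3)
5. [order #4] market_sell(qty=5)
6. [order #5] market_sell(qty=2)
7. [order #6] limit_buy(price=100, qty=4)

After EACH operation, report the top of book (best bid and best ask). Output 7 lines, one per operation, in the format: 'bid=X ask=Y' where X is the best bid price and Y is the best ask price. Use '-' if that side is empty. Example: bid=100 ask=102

Answer: bid=- ask=101
bid=98 ask=101
bid=98 ask=-
bid=98 ask=-
bid=98 ask=-
bid=98 ask=-
bid=100 ask=-

Derivation:
After op 1 [order #1] limit_sell(price=101, qty=7): fills=none; bids=[-] asks=[#1:7@101]
After op 2 [order #2] limit_buy(price=98, qty=8): fills=none; bids=[#2:8@98] asks=[#1:7@101]
After op 3 cancel(order #1): fills=none; bids=[#2:8@98] asks=[-]
After op 4 [order #3] market_buy(qty=3): fills=none; bids=[#2:8@98] asks=[-]
After op 5 [order #4] market_sell(qty=5): fills=#2x#4:5@98; bids=[#2:3@98] asks=[-]
After op 6 [order #5] market_sell(qty=2): fills=#2x#5:2@98; bids=[#2:1@98] asks=[-]
After op 7 [order #6] limit_buy(price=100, qty=4): fills=none; bids=[#6:4@100 #2:1@98] asks=[-]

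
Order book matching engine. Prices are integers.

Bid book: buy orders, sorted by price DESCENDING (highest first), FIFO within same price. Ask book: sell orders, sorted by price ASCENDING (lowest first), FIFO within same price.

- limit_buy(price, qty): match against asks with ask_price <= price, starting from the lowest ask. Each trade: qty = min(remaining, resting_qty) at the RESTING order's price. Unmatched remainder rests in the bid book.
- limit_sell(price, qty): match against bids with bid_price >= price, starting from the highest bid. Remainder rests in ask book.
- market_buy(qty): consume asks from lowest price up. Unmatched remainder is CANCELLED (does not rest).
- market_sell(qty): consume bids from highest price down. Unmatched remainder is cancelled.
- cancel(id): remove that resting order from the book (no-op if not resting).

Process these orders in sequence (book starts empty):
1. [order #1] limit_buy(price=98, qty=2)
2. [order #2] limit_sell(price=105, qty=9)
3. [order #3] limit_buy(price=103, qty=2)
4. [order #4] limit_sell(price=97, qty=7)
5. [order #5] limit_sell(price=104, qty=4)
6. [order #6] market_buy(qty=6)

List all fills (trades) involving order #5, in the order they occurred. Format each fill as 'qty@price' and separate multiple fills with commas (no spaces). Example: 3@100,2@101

After op 1 [order #1] limit_buy(price=98, qty=2): fills=none; bids=[#1:2@98] asks=[-]
After op 2 [order #2] limit_sell(price=105, qty=9): fills=none; bids=[#1:2@98] asks=[#2:9@105]
After op 3 [order #3] limit_buy(price=103, qty=2): fills=none; bids=[#3:2@103 #1:2@98] asks=[#2:9@105]
After op 4 [order #4] limit_sell(price=97, qty=7): fills=#3x#4:2@103 #1x#4:2@98; bids=[-] asks=[#4:3@97 #2:9@105]
After op 5 [order #5] limit_sell(price=104, qty=4): fills=none; bids=[-] asks=[#4:3@97 #5:4@104 #2:9@105]
After op 6 [order #6] market_buy(qty=6): fills=#6x#4:3@97 #6x#5:3@104; bids=[-] asks=[#5:1@104 #2:9@105]

Answer: 3@104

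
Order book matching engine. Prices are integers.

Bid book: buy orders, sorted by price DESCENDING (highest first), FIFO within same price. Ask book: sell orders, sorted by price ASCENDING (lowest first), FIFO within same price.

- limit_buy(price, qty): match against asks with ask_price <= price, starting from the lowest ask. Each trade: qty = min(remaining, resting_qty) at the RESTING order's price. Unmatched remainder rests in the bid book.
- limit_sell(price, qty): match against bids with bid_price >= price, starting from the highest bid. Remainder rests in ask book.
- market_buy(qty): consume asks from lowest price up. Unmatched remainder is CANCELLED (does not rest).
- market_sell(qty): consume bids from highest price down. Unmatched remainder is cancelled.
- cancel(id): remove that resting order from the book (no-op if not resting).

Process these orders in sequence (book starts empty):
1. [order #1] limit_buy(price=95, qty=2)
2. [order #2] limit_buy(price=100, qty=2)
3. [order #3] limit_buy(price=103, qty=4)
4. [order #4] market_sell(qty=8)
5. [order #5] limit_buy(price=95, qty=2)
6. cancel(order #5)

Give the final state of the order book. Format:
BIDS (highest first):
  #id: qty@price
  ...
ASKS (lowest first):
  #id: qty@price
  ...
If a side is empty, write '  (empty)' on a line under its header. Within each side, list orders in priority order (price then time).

Answer: BIDS (highest first):
  (empty)
ASKS (lowest first):
  (empty)

Derivation:
After op 1 [order #1] limit_buy(price=95, qty=2): fills=none; bids=[#1:2@95] asks=[-]
After op 2 [order #2] limit_buy(price=100, qty=2): fills=none; bids=[#2:2@100 #1:2@95] asks=[-]
After op 3 [order #3] limit_buy(price=103, qty=4): fills=none; bids=[#3:4@103 #2:2@100 #1:2@95] asks=[-]
After op 4 [order #4] market_sell(qty=8): fills=#3x#4:4@103 #2x#4:2@100 #1x#4:2@95; bids=[-] asks=[-]
After op 5 [order #5] limit_buy(price=95, qty=2): fills=none; bids=[#5:2@95] asks=[-]
After op 6 cancel(order #5): fills=none; bids=[-] asks=[-]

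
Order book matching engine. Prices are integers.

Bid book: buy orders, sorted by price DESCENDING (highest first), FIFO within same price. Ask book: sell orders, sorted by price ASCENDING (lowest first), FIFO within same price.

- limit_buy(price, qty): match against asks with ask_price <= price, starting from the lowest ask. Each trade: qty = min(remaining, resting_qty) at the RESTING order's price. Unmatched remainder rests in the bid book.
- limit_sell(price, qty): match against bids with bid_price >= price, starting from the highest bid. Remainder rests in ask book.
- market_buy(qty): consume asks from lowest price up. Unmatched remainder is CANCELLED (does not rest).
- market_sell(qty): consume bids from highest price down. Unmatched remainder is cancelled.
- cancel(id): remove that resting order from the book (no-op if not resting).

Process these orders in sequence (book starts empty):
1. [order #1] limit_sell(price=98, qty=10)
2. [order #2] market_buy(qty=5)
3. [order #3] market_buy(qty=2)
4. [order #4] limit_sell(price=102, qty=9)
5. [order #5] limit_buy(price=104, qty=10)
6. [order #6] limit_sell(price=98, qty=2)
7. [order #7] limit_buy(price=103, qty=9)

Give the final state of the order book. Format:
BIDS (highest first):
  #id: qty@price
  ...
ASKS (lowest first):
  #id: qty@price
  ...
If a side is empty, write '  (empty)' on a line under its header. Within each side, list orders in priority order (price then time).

After op 1 [order #1] limit_sell(price=98, qty=10): fills=none; bids=[-] asks=[#1:10@98]
After op 2 [order #2] market_buy(qty=5): fills=#2x#1:5@98; bids=[-] asks=[#1:5@98]
After op 3 [order #3] market_buy(qty=2): fills=#3x#1:2@98; bids=[-] asks=[#1:3@98]
After op 4 [order #4] limit_sell(price=102, qty=9): fills=none; bids=[-] asks=[#1:3@98 #4:9@102]
After op 5 [order #5] limit_buy(price=104, qty=10): fills=#5x#1:3@98 #5x#4:7@102; bids=[-] asks=[#4:2@102]
After op 6 [order #6] limit_sell(price=98, qty=2): fills=none; bids=[-] asks=[#6:2@98 #4:2@102]
After op 7 [order #7] limit_buy(price=103, qty=9): fills=#7x#6:2@98 #7x#4:2@102; bids=[#7:5@103] asks=[-]

Answer: BIDS (highest first):
  #7: 5@103
ASKS (lowest first):
  (empty)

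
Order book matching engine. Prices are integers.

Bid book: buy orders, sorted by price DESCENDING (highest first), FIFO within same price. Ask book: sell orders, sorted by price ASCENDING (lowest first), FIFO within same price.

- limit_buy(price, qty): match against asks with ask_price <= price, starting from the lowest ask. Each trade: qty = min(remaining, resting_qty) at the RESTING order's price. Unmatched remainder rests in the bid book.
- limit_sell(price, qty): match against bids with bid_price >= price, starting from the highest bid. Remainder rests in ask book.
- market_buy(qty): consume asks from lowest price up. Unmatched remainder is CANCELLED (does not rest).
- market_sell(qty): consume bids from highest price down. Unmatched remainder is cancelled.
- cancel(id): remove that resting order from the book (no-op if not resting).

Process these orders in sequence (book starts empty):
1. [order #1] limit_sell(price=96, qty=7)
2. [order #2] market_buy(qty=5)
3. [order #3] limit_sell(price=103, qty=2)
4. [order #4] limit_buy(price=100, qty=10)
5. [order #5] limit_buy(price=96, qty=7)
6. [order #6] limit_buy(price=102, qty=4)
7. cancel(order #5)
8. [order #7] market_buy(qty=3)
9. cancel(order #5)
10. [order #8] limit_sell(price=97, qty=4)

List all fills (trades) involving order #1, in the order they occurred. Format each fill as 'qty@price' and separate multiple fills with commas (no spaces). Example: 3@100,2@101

Answer: 5@96,2@96

Derivation:
After op 1 [order #1] limit_sell(price=96, qty=7): fills=none; bids=[-] asks=[#1:7@96]
After op 2 [order #2] market_buy(qty=5): fills=#2x#1:5@96; bids=[-] asks=[#1:2@96]
After op 3 [order #3] limit_sell(price=103, qty=2): fills=none; bids=[-] asks=[#1:2@96 #3:2@103]
After op 4 [order #4] limit_buy(price=100, qty=10): fills=#4x#1:2@96; bids=[#4:8@100] asks=[#3:2@103]
After op 5 [order #5] limit_buy(price=96, qty=7): fills=none; bids=[#4:8@100 #5:7@96] asks=[#3:2@103]
After op 6 [order #6] limit_buy(price=102, qty=4): fills=none; bids=[#6:4@102 #4:8@100 #5:7@96] asks=[#3:2@103]
After op 7 cancel(order #5): fills=none; bids=[#6:4@102 #4:8@100] asks=[#3:2@103]
After op 8 [order #7] market_buy(qty=3): fills=#7x#3:2@103; bids=[#6:4@102 #4:8@100] asks=[-]
After op 9 cancel(order #5): fills=none; bids=[#6:4@102 #4:8@100] asks=[-]
After op 10 [order #8] limit_sell(price=97, qty=4): fills=#6x#8:4@102; bids=[#4:8@100] asks=[-]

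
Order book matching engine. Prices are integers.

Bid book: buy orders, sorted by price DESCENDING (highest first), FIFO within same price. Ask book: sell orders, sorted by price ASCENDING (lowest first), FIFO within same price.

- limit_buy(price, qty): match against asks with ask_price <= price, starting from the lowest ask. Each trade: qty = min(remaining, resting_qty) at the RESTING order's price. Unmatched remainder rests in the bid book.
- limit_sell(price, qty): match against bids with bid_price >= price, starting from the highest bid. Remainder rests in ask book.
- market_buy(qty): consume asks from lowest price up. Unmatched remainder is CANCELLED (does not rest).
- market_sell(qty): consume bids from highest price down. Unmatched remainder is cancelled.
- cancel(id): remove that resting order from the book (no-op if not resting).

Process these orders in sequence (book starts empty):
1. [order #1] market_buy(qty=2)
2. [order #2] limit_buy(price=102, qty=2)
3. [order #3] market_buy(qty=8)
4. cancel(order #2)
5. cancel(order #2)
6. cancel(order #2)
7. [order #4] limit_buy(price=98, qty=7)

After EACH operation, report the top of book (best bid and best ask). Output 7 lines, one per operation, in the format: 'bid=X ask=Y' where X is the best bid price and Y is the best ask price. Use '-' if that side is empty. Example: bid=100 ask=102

Answer: bid=- ask=-
bid=102 ask=-
bid=102 ask=-
bid=- ask=-
bid=- ask=-
bid=- ask=-
bid=98 ask=-

Derivation:
After op 1 [order #1] market_buy(qty=2): fills=none; bids=[-] asks=[-]
After op 2 [order #2] limit_buy(price=102, qty=2): fills=none; bids=[#2:2@102] asks=[-]
After op 3 [order #3] market_buy(qty=8): fills=none; bids=[#2:2@102] asks=[-]
After op 4 cancel(order #2): fills=none; bids=[-] asks=[-]
After op 5 cancel(order #2): fills=none; bids=[-] asks=[-]
After op 6 cancel(order #2): fills=none; bids=[-] asks=[-]
After op 7 [order #4] limit_buy(price=98, qty=7): fills=none; bids=[#4:7@98] asks=[-]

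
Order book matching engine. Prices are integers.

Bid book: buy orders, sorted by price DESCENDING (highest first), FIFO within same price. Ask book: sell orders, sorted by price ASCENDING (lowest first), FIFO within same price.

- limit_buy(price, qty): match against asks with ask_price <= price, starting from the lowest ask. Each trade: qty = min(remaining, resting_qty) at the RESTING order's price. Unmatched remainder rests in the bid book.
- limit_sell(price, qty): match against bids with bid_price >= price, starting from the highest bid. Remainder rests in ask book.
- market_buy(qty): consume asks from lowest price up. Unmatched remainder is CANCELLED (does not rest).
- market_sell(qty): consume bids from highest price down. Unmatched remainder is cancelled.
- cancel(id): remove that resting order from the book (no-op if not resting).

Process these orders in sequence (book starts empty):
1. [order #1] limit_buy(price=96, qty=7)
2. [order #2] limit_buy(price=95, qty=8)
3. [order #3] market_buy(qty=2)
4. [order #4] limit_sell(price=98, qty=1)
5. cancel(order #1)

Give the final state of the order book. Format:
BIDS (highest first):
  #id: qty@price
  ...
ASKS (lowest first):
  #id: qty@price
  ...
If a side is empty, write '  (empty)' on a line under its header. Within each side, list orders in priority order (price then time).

Answer: BIDS (highest first):
  #2: 8@95
ASKS (lowest first):
  #4: 1@98

Derivation:
After op 1 [order #1] limit_buy(price=96, qty=7): fills=none; bids=[#1:7@96] asks=[-]
After op 2 [order #2] limit_buy(price=95, qty=8): fills=none; bids=[#1:7@96 #2:8@95] asks=[-]
After op 3 [order #3] market_buy(qty=2): fills=none; bids=[#1:7@96 #2:8@95] asks=[-]
After op 4 [order #4] limit_sell(price=98, qty=1): fills=none; bids=[#1:7@96 #2:8@95] asks=[#4:1@98]
After op 5 cancel(order #1): fills=none; bids=[#2:8@95] asks=[#4:1@98]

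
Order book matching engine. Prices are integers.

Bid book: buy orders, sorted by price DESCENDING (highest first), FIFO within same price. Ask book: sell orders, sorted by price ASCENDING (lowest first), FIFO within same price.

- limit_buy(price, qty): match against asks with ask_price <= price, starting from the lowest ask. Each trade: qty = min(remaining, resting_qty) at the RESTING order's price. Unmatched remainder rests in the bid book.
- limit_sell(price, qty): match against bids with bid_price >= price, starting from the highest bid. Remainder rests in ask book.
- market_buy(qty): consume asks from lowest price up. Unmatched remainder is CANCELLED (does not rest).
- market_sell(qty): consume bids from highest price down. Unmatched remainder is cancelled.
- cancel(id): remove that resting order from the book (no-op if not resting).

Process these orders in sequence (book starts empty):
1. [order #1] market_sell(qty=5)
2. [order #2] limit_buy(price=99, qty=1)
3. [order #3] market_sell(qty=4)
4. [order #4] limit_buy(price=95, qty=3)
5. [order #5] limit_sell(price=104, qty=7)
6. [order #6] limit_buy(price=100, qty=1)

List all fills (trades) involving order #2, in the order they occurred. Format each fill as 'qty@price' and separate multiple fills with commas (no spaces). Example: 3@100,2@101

Answer: 1@99

Derivation:
After op 1 [order #1] market_sell(qty=5): fills=none; bids=[-] asks=[-]
After op 2 [order #2] limit_buy(price=99, qty=1): fills=none; bids=[#2:1@99] asks=[-]
After op 3 [order #3] market_sell(qty=4): fills=#2x#3:1@99; bids=[-] asks=[-]
After op 4 [order #4] limit_buy(price=95, qty=3): fills=none; bids=[#4:3@95] asks=[-]
After op 5 [order #5] limit_sell(price=104, qty=7): fills=none; bids=[#4:3@95] asks=[#5:7@104]
After op 6 [order #6] limit_buy(price=100, qty=1): fills=none; bids=[#6:1@100 #4:3@95] asks=[#5:7@104]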